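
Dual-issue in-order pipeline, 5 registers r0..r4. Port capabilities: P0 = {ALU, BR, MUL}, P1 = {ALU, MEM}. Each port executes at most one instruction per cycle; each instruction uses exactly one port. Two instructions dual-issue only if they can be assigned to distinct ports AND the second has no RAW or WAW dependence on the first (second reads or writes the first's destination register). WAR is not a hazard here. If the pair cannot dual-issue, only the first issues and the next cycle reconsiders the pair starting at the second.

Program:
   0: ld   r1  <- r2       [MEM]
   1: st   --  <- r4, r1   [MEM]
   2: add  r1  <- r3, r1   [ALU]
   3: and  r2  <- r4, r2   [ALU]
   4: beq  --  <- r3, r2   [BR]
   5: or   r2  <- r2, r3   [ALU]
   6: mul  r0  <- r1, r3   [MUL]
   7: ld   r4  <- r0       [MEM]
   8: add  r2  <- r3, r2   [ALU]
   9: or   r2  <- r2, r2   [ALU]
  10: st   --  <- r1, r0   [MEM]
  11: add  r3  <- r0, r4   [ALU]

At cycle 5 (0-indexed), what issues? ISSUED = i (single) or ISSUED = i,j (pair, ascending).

ISSUED = 7,8

t=0 i0:ld.MEM ; no-port MEM/MEM
t=1 i1/i2:st.MEM+add.ALU ; 2-wide
t=2 i3:and.ALU ; RAW r2
t=3 i4/i5:beq.BR+or.ALU ; 2-wide
t=4 i6:mul.MUL ; RAW r0
t=5 i7/i8:ld.MEM+add.ALU ; 2-wide
t=6 i9/i10:or.ALU+st.MEM ; 2-wide
t=7 i11:add.ALU ; tail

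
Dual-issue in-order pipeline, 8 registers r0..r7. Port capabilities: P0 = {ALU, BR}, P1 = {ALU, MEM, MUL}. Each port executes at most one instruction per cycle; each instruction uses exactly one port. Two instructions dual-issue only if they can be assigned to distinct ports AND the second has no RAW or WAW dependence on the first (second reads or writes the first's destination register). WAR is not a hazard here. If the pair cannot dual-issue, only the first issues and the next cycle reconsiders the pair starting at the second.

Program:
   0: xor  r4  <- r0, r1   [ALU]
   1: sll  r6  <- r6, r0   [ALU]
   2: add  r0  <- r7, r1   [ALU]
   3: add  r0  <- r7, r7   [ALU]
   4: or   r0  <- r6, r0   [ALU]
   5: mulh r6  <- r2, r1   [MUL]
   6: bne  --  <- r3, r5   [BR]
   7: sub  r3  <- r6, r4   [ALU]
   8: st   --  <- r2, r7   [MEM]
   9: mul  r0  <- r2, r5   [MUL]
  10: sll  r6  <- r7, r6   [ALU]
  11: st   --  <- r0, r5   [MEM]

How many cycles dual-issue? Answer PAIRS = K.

PAIRS = 4

  cy0 -> i0/i1 (xor.ALU+sll.ALU) dual
  cy1 -> i2 (add.ALU) WAW r0
  cy2 -> i3 (add.ALU) RAW+WAW r0
  cy3 -> i4/i5 (or.ALU+mulh.MUL) dual
  cy4 -> i6/i7 (bne.BR+sub.ALU) dual
  cy5 -> i8 (st.MEM) no-port MEM/MUL
  cy6 -> i9/i10 (mul.MUL+sll.ALU) dual
  cy7 -> i11 (st.MEM) tail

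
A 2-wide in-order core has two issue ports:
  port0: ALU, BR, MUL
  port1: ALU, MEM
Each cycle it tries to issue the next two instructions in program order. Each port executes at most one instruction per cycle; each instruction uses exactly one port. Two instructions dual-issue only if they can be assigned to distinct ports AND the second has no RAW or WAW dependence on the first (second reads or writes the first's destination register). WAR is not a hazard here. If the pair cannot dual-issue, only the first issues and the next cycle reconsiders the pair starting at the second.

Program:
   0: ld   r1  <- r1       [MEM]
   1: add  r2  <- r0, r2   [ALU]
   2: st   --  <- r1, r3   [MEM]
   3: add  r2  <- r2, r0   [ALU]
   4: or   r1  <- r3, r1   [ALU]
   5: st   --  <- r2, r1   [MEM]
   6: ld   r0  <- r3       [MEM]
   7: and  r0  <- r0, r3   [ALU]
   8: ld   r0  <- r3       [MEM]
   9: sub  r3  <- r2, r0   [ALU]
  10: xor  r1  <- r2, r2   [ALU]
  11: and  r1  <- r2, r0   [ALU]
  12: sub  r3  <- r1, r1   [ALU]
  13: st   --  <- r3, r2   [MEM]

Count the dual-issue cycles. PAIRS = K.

  cy0 -> i0/i1 (ld.MEM;add.ALU) dual
  cy1 -> i2/i3 (st.MEM;add.ALU) dual
  cy2 -> i4 (or.ALU) RAW r1
  cy3 -> i5 (st.MEM) no-port MEM/MEM
  cy4 -> i6 (ld.MEM) RAW+WAW r0
  cy5 -> i7 (and.ALU) WAW r0
  cy6 -> i8 (ld.MEM) RAW r0
  cy7 -> i9/i10 (sub.ALU;xor.ALU) dual
  cy8 -> i11 (and.ALU) RAW r1
  cy9 -> i12 (sub.ALU) RAW r3
  cy10 -> i13 (st.MEM) tail

PAIRS = 3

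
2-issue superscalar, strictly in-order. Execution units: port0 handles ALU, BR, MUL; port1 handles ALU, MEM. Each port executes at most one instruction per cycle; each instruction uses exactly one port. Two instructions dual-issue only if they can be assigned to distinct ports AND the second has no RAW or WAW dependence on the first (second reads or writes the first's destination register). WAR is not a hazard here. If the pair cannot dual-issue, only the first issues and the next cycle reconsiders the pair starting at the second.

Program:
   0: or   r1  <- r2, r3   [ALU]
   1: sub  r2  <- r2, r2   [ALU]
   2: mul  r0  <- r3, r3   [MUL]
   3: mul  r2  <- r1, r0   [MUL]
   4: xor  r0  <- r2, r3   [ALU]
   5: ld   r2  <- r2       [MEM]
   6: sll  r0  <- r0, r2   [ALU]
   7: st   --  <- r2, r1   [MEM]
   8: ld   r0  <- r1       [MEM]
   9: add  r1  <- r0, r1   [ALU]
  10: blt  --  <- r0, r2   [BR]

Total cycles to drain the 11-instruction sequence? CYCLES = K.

CYCLES = 7

t=0 i0&i1:or+sub ; pair
t=1 i2:mul ; no-port MUL/MUL
t=2 i3:mul ; RAW r2
t=3 i4&i5:xor+ld ; pair
t=4 i6&i7:sll+st ; pair
t=5 i8:ld ; RAW r0
t=6 i9&i10:add+blt ; pair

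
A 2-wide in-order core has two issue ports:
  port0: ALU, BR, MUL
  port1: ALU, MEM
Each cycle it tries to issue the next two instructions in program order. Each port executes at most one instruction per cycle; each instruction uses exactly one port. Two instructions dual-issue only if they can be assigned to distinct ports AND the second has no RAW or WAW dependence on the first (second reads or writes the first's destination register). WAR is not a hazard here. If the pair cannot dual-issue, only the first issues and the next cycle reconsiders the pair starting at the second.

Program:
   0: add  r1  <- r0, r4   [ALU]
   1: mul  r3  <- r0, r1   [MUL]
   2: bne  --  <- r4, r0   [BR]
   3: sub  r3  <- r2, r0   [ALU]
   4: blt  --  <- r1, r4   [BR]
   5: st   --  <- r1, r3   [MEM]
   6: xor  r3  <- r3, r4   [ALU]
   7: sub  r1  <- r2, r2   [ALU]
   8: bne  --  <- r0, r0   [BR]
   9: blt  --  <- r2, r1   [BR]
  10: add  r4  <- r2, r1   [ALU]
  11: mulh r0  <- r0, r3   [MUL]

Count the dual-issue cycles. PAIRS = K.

PAIRS = 4

[0] i0  add  -- RAW r1
[1] i1  mul  -- no-port MUL/BR
[2] i2&i3  bne+sub  -- pair
[3] i4&i5  blt+st  -- pair
[4] i6&i7  xor+sub  -- pair
[5] i8  bne  -- no-port BR/BR
[6] i9&i10  blt+add  -- pair
[7] i11  mulh  -- tail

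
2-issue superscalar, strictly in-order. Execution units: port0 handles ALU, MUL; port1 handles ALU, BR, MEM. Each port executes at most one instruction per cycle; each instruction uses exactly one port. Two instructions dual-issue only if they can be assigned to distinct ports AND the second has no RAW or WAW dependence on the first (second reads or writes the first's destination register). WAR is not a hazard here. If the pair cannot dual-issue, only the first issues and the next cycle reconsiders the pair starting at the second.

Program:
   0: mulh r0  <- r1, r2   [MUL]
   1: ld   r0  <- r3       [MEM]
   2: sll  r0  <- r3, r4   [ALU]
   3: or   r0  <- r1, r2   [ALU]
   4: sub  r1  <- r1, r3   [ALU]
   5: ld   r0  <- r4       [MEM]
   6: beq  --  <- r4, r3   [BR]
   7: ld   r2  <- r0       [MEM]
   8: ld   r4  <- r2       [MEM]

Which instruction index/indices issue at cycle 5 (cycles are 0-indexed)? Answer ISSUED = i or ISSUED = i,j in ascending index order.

c0: i0 mulh.MUL  WAW r0
c1: i1 ld.MEM  WAW r0
c2: i2 sll.ALU  WAW r0
c3: i3&i4 or.ALU+sub.ALU  dual
c4: i5 ld.MEM  no-port MEM/BR
c5: i6 beq.BR  no-port BR/MEM
c6: i7 ld.MEM  no-port MEM/MEM
c7: i8 ld.MEM  tail

ISSUED = 6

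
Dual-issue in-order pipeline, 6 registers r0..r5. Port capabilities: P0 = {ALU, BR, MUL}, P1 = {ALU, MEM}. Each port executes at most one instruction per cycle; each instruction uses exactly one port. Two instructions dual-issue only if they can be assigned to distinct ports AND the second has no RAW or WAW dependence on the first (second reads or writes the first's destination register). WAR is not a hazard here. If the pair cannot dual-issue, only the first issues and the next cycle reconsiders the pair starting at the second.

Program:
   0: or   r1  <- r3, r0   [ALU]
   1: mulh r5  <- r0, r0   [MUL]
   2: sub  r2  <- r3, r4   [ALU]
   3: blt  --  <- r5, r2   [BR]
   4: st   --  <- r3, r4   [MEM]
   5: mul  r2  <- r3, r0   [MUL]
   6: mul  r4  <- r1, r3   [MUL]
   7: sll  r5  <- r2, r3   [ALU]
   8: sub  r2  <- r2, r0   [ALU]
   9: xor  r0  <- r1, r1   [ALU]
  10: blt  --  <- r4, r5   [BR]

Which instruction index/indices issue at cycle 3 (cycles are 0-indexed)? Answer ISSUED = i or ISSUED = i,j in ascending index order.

#0 head=0: or+mulh i0&i1 dual
#1 head=2: sub i2 RAW r2
#2 head=3: blt+st i3&i4 dual
#3 head=5: mul i5 no-port MUL/MUL
#4 head=6: mul+sll i6&i7 dual
#5 head=8: sub+xor i8&i9 dual
#6 head=10: blt i10 tail

ISSUED = 5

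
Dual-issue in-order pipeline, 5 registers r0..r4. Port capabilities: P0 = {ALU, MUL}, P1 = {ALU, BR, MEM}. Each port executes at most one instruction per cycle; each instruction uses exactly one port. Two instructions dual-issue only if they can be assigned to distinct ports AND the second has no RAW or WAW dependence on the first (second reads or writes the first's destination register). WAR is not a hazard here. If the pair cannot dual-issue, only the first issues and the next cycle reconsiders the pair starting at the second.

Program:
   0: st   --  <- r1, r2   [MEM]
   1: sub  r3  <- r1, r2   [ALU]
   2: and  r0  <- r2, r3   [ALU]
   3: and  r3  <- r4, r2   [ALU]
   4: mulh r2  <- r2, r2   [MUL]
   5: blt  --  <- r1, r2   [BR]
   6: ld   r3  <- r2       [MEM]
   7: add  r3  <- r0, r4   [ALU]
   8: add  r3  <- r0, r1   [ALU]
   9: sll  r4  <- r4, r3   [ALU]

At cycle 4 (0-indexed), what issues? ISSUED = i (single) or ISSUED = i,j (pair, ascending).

#0 head=0: st;sub i0&i1 2-wide
#1 head=2: and;and i2&i3 2-wide
#2 head=4: mulh i4 RAW r2
#3 head=5: blt i5 no-port BR/MEM
#4 head=6: ld i6 WAW r3
#5 head=7: add i7 WAW r3
#6 head=8: add i8 RAW r3
#7 head=9: sll i9 tail

ISSUED = 6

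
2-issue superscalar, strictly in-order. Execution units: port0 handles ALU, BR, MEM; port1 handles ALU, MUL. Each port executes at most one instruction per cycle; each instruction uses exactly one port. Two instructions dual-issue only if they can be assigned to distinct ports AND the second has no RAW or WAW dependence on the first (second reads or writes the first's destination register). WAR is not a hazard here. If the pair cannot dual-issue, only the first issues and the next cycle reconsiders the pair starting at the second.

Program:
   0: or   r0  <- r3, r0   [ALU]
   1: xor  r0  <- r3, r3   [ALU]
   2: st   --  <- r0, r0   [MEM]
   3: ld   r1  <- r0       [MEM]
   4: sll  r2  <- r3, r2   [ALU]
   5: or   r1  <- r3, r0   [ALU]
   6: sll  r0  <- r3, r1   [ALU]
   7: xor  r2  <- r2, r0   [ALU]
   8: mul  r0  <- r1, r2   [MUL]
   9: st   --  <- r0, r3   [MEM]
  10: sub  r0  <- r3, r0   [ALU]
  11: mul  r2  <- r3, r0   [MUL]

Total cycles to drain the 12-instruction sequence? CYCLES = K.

t=0 i0:or ; WAW r0
t=1 i1:xor ; RAW r0
t=2 i2:st ; no-port MEM/MEM
t=3 i3&i4:ld/sll ; pair
t=4 i5:or ; RAW r1
t=5 i6:sll ; RAW r0
t=6 i7:xor ; RAW r2
t=7 i8:mul ; RAW r0
t=8 i9&i10:st/sub ; pair
t=9 i11:mul ; tail

CYCLES = 10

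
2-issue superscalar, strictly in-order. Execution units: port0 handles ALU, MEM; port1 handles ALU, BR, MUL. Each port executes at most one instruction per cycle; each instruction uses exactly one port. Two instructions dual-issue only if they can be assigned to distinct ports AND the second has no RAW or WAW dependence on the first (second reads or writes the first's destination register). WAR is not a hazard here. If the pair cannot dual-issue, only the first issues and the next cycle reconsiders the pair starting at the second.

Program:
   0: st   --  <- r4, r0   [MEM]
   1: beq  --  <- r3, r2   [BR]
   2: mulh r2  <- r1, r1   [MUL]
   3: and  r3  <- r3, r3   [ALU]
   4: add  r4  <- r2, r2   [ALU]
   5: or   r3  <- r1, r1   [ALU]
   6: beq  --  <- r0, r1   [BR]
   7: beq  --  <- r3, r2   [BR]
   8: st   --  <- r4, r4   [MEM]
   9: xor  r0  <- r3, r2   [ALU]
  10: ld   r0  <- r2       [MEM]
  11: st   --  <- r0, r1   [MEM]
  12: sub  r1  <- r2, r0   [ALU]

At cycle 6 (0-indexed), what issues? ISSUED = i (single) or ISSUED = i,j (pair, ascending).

t=0 i0/i1:st+beq ; pair
t=1 i2/i3:mulh+and ; pair
t=2 i4/i5:add+or ; pair
t=3 i6:beq ; no-port BR/BR
t=4 i7/i8:beq+st ; pair
t=5 i9:xor ; WAW r0
t=6 i10:ld ; no-port MEM/MEM
t=7 i11/i12:st+sub ; pair

ISSUED = 10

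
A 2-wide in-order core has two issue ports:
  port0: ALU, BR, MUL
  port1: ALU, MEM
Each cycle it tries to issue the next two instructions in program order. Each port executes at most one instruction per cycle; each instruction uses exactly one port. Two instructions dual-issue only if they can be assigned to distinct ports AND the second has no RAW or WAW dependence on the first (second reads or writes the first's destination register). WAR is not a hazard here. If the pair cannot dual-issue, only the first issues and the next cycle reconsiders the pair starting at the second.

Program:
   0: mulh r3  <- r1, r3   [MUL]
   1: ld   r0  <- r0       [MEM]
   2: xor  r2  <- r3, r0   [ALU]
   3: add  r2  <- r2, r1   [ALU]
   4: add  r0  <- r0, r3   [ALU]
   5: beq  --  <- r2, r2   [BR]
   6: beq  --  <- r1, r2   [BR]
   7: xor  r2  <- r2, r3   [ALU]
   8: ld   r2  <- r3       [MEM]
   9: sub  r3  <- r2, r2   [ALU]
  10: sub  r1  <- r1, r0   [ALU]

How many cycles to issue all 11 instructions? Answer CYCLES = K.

CYCLES = 7

c0: i0/i1 mulh;ld  2-wide
c1: i2 xor  RAW+WAW r2
c2: i3/i4 add;add  2-wide
c3: i5 beq  no-port BR/BR
c4: i6/i7 beq;xor  2-wide
c5: i8 ld  RAW r2
c6: i9/i10 sub;sub  2-wide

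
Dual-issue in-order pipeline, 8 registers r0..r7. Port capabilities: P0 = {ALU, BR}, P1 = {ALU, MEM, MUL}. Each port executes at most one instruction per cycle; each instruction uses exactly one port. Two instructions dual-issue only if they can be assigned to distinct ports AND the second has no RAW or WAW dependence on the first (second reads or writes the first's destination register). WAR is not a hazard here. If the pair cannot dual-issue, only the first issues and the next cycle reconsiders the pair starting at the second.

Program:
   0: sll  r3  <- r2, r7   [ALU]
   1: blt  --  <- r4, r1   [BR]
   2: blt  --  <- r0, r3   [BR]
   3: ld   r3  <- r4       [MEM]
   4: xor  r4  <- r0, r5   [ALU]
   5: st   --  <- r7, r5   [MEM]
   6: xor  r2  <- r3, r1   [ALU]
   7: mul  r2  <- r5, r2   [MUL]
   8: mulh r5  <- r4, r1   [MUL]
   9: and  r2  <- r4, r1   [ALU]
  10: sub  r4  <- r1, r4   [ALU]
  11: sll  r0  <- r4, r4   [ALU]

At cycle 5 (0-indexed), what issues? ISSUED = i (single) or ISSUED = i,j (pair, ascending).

ISSUED = 8,9

  cy0 -> i0&i1 (sll.ALU+blt.BR) 2-wide
  cy1 -> i2&i3 (blt.BR+ld.MEM) 2-wide
  cy2 -> i4&i5 (xor.ALU+st.MEM) 2-wide
  cy3 -> i6 (xor.ALU) RAW+WAW r2
  cy4 -> i7 (mul.MUL) no-port MUL/MUL
  cy5 -> i8&i9 (mulh.MUL+and.ALU) 2-wide
  cy6 -> i10 (sub.ALU) RAW r4
  cy7 -> i11 (sll.ALU) tail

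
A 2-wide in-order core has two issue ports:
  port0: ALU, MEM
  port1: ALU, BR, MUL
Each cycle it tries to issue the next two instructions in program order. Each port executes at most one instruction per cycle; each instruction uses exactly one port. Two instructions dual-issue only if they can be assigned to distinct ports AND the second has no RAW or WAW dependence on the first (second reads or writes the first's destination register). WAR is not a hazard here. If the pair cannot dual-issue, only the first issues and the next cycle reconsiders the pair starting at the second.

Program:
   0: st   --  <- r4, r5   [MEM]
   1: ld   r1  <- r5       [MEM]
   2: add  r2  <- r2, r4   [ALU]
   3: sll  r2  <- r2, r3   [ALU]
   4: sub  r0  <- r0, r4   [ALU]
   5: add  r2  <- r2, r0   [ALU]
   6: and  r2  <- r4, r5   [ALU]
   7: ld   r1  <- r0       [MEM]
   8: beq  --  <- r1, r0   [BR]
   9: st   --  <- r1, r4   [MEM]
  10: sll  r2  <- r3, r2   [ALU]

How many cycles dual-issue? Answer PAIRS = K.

PAIRS = 4

  cy0 -> i0 (st.MEM) no-port MEM/MEM
  cy1 -> i1,i2 (ld.MEM;add.ALU) dual
  cy2 -> i3,i4 (sll.ALU;sub.ALU) dual
  cy3 -> i5 (add.ALU) WAW r2
  cy4 -> i6,i7 (and.ALU;ld.MEM) dual
  cy5 -> i8,i9 (beq.BR;st.MEM) dual
  cy6 -> i10 (sll.ALU) tail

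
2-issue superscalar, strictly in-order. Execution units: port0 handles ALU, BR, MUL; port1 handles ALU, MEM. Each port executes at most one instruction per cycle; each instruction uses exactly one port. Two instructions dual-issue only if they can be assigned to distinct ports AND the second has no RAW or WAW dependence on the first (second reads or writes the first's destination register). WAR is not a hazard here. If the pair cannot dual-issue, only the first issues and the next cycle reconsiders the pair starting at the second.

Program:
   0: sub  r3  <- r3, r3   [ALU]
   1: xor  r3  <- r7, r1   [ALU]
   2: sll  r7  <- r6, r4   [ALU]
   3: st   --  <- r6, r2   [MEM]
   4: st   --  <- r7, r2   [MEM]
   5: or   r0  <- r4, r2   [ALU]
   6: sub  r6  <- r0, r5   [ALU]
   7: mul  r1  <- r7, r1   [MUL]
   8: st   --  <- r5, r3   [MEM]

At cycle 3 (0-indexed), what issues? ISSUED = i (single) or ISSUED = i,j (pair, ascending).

ISSUED = 4,5

[0] i0  sub.ALU  -- WAW r3
[1] i1&i2  xor.ALU;sll.ALU  -- pair
[2] i3  st.MEM  -- no-port MEM/MEM
[3] i4&i5  st.MEM;or.ALU  -- pair
[4] i6&i7  sub.ALU;mul.MUL  -- pair
[5] i8  st.MEM  -- tail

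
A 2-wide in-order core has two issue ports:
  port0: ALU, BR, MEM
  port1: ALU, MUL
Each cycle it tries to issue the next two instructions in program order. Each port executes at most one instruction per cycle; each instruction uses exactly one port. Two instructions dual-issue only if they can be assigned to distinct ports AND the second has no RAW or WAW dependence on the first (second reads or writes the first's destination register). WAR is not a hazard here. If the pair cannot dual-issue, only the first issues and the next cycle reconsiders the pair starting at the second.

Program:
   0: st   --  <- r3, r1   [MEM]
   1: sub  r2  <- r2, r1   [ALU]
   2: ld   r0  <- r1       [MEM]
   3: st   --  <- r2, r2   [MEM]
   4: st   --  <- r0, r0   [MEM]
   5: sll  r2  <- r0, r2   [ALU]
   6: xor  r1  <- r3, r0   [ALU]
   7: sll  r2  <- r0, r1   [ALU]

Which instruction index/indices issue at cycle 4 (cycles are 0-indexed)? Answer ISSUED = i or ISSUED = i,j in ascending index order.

ISSUED = 6

  cy0 -> i0+i1 (st/sub) pair
  cy1 -> i2 (ld) no-port MEM/MEM
  cy2 -> i3 (st) no-port MEM/MEM
  cy3 -> i4+i5 (st/sll) pair
  cy4 -> i6 (xor) RAW r1
  cy5 -> i7 (sll) tail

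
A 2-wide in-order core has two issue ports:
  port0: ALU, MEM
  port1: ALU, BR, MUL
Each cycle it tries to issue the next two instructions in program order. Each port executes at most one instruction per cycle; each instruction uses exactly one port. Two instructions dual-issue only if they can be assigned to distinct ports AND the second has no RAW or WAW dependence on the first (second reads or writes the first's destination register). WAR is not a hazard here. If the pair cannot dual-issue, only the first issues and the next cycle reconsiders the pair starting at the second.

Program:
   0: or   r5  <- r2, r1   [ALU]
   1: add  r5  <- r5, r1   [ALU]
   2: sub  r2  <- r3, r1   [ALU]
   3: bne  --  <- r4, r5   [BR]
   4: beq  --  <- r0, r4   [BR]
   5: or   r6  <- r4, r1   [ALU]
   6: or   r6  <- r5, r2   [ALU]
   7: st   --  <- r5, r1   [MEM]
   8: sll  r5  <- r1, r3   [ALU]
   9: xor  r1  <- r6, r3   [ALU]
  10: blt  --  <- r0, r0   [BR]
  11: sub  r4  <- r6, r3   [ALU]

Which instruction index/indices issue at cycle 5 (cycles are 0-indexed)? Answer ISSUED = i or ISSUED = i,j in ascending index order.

t=0 i0:or.ALU ; RAW+WAW r5
t=1 i1,i2:add.ALU;sub.ALU ; 2-wide
t=2 i3:bne.BR ; no-port BR/BR
t=3 i4,i5:beq.BR;or.ALU ; 2-wide
t=4 i6,i7:or.ALU;st.MEM ; 2-wide
t=5 i8,i9:sll.ALU;xor.ALU ; 2-wide
t=6 i10,i11:blt.BR;sub.ALU ; 2-wide

ISSUED = 8,9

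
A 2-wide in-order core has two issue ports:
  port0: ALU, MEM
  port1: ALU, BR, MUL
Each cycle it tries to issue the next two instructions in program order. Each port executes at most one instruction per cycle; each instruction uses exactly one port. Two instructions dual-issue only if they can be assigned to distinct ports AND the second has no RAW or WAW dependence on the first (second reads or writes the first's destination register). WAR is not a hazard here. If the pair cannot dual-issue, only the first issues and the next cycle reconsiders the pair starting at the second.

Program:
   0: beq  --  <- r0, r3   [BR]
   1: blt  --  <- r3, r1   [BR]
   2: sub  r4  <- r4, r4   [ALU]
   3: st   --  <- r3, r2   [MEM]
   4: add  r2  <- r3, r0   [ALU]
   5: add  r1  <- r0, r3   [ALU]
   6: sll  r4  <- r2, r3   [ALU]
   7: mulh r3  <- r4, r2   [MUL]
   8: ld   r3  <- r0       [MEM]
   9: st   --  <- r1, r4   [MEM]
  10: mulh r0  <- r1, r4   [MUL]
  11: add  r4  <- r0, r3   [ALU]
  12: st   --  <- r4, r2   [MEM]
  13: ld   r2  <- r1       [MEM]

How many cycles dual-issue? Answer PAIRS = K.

c0: i0 beq  no-port BR/BR
c1: i1+i2 blt+sub  pair
c2: i3+i4 st+add  pair
c3: i5+i6 add+sll  pair
c4: i7 mulh  WAW r3
c5: i8 ld  no-port MEM/MEM
c6: i9+i10 st+mulh  pair
c7: i11 add  RAW r4
c8: i12 st  no-port MEM/MEM
c9: i13 ld  tail

PAIRS = 4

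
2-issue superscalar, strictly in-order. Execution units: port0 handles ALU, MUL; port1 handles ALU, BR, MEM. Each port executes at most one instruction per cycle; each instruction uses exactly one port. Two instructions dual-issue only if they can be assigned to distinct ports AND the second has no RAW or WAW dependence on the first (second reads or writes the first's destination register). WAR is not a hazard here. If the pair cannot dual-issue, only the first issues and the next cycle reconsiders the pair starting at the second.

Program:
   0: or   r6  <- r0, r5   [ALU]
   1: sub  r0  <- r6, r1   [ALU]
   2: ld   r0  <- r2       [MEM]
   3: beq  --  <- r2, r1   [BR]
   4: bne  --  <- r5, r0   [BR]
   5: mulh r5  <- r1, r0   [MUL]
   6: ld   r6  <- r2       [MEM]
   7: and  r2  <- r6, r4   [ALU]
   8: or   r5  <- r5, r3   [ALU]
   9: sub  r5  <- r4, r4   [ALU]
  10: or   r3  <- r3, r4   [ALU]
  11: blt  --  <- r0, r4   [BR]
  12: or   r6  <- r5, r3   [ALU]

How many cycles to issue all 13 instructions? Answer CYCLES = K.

CYCLES = 9

c0: i0 or.ALU  RAW r6
c1: i1 sub.ALU  WAW r0
c2: i2 ld.MEM  no-port MEM/BR
c3: i3 beq.BR  no-port BR/BR
c4: i4+i5 bne.BR;mulh.MUL  pair
c5: i6 ld.MEM  RAW r6
c6: i7+i8 and.ALU;or.ALU  pair
c7: i9+i10 sub.ALU;or.ALU  pair
c8: i11+i12 blt.BR;or.ALU  pair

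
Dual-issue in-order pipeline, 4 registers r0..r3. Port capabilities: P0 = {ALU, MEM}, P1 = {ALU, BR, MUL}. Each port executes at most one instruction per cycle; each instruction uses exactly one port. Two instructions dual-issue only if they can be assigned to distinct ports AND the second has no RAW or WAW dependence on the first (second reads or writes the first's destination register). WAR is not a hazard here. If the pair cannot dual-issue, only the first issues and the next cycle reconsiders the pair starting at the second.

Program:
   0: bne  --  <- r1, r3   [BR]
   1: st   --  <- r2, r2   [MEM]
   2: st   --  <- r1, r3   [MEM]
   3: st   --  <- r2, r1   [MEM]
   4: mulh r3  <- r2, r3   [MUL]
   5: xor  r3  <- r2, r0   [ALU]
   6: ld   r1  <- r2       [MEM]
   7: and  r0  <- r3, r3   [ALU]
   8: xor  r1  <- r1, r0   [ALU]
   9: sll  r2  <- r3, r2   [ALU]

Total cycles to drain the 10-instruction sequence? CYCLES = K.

c0: i0&i1 bne st  dual
c1: i2 st  no-port MEM/MEM
c2: i3&i4 st mulh  dual
c3: i5&i6 xor ld  dual
c4: i7 and  RAW r0
c5: i8&i9 xor sll  dual

CYCLES = 6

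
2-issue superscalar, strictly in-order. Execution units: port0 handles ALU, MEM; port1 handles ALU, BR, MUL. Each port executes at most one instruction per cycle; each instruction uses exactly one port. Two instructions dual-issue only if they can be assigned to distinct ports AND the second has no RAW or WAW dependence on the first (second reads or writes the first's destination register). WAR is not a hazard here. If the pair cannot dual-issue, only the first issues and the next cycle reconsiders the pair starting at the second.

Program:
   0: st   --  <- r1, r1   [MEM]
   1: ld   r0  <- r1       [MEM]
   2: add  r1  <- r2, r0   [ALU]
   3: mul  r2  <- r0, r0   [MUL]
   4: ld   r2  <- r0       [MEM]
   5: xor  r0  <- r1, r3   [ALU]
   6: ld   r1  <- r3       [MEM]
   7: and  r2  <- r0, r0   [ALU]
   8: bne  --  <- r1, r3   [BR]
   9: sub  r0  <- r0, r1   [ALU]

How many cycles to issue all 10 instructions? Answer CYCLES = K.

c0: i0 st  no-port MEM/MEM
c1: i1 ld  RAW r0
c2: i2/i3 add/mul  2-wide
c3: i4/i5 ld/xor  2-wide
c4: i6/i7 ld/and  2-wide
c5: i8/i9 bne/sub  2-wide

CYCLES = 6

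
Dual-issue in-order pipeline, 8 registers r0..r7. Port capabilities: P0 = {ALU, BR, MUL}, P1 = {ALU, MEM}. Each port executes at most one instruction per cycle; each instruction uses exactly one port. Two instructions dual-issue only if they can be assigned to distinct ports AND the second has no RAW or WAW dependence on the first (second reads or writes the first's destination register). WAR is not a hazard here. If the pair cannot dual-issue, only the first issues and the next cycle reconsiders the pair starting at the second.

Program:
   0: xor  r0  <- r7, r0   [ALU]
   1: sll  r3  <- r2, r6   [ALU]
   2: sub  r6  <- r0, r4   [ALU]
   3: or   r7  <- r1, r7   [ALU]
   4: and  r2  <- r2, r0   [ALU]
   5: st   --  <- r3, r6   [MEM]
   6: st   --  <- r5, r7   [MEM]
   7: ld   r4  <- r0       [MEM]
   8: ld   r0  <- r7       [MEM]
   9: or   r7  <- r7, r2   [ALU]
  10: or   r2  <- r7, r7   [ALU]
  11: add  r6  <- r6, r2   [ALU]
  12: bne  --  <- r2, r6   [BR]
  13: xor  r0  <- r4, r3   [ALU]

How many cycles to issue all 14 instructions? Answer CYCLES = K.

t=0 i0&i1:xor.ALU/sll.ALU ; dual
t=1 i2&i3:sub.ALU/or.ALU ; dual
t=2 i4&i5:and.ALU/st.MEM ; dual
t=3 i6:st.MEM ; no-port MEM/MEM
t=4 i7:ld.MEM ; no-port MEM/MEM
t=5 i8&i9:ld.MEM/or.ALU ; dual
t=6 i10:or.ALU ; RAW r2
t=7 i11:add.ALU ; RAW r6
t=8 i12&i13:bne.BR/xor.ALU ; dual

CYCLES = 9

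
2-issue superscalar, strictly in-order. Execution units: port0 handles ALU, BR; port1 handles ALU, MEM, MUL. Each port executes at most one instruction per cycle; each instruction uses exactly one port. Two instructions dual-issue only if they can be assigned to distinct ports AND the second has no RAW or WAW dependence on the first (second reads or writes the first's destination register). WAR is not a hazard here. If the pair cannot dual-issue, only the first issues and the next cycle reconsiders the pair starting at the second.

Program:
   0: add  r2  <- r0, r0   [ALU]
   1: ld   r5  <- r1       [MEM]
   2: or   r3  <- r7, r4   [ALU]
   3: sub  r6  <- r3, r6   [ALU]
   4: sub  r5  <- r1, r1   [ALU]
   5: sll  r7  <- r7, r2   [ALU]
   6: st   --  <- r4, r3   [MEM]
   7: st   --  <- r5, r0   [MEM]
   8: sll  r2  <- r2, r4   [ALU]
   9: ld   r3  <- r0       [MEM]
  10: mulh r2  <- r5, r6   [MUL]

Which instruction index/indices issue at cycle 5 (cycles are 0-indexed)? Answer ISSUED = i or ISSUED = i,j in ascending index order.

#0 head=0: add.ALU/ld.MEM i0&i1 2-wide
#1 head=2: or.ALU i2 RAW r3
#2 head=3: sub.ALU/sub.ALU i3&i4 2-wide
#3 head=5: sll.ALU/st.MEM i5&i6 2-wide
#4 head=7: st.MEM/sll.ALU i7&i8 2-wide
#5 head=9: ld.MEM i9 no-port MEM/MUL
#6 head=10: mulh.MUL i10 tail

ISSUED = 9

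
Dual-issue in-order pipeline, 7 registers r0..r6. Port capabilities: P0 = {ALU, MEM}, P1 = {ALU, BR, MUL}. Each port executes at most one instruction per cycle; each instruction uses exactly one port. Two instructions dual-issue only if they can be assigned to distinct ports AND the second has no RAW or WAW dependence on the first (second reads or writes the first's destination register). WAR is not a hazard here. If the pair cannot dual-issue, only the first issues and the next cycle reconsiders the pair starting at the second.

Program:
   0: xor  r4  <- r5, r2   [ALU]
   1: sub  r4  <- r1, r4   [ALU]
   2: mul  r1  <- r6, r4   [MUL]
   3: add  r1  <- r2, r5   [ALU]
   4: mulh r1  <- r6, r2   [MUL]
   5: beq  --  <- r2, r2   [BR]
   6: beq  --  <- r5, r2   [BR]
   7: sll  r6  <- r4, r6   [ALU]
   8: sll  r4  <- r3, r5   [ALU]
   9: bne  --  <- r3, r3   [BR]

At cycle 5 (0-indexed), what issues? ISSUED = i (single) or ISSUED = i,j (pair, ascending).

0. xor @i0  | RAW+WAW r4
1. sub @i1  | RAW r4
2. mul @i2  | WAW r1
3. add @i3  | WAW r1
4. mulh @i4  | no-port MUL/BR
5. beq @i5  | no-port BR/BR
6. beq;sll @i6/i7  | pair
7. sll;bne @i8/i9  | pair

ISSUED = 5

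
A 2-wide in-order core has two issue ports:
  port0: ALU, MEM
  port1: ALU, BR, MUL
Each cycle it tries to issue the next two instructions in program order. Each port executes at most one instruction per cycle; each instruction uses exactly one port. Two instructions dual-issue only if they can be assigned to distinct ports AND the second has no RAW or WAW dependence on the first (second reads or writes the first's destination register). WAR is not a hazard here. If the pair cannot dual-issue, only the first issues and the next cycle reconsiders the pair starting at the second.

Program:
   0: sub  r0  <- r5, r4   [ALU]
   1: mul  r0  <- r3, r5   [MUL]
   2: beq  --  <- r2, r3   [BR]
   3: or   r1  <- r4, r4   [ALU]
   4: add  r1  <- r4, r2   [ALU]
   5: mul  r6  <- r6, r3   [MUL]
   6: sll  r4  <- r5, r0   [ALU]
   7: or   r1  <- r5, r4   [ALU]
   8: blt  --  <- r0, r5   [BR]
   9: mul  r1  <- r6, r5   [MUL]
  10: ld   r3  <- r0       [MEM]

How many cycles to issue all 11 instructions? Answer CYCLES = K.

c0: i0 sub.ALU  WAW r0
c1: i1 mul.MUL  no-port MUL/BR
c2: i2/i3 beq.BR+or.ALU  2-wide
c3: i4/i5 add.ALU+mul.MUL  2-wide
c4: i6 sll.ALU  RAW r4
c5: i7/i8 or.ALU+blt.BR  2-wide
c6: i9/i10 mul.MUL+ld.MEM  2-wide

CYCLES = 7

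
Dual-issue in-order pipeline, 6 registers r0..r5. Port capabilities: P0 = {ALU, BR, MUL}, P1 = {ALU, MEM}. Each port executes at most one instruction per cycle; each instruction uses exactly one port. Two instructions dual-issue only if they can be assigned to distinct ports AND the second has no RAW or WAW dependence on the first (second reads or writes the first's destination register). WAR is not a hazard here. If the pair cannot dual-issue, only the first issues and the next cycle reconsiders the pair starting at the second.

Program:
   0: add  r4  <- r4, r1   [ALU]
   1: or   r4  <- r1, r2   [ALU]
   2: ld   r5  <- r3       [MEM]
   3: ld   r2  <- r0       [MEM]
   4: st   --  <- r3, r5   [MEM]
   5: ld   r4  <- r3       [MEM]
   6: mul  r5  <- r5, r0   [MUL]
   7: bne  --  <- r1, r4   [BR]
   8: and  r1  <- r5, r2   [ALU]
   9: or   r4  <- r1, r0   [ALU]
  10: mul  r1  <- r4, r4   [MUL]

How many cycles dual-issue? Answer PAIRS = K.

PAIRS = 3

[0] i0  add  -- WAW r4
[1] i1,i2  or/ld  -- 2-wide
[2] i3  ld  -- no-port MEM/MEM
[3] i4  st  -- no-port MEM/MEM
[4] i5,i6  ld/mul  -- 2-wide
[5] i7,i8  bne/and  -- 2-wide
[6] i9  or  -- RAW r4
[7] i10  mul  -- tail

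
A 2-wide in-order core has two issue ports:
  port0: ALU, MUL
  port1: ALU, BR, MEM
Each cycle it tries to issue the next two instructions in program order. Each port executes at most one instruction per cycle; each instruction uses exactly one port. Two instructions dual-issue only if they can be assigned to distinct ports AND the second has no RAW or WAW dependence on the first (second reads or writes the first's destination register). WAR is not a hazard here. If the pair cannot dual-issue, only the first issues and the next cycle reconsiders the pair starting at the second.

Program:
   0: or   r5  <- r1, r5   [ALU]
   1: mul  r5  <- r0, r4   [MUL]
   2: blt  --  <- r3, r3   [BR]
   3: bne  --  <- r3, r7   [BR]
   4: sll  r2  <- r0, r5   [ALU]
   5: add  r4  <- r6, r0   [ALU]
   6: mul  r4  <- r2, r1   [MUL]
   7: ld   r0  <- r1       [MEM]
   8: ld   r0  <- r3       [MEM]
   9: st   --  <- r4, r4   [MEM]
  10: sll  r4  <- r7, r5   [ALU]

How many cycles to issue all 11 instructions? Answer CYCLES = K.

0. or @i0  | WAW r5
1. mul blt @i1,i2  | 2-wide
2. bne sll @i3,i4  | 2-wide
3. add @i5  | WAW r4
4. mul ld @i6,i7  | 2-wide
5. ld @i8  | no-port MEM/MEM
6. st sll @i9,i10  | 2-wide

CYCLES = 7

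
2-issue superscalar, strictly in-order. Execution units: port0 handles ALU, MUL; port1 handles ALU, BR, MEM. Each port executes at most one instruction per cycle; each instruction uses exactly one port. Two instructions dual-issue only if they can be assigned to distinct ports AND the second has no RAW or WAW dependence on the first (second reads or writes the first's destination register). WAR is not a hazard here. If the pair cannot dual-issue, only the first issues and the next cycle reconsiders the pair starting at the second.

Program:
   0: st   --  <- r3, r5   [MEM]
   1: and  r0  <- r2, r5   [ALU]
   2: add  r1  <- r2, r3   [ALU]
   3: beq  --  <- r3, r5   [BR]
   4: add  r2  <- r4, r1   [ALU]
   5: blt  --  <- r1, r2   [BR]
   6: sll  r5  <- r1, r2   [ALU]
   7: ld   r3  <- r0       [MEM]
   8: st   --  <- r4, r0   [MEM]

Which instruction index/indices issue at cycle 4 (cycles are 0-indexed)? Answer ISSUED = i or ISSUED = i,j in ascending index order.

0. st.MEM;and.ALU @i0&i1  | pair
1. add.ALU;beq.BR @i2&i3  | pair
2. add.ALU @i4  | RAW r2
3. blt.BR;sll.ALU @i5&i6  | pair
4. ld.MEM @i7  | no-port MEM/MEM
5. st.MEM @i8  | tail

ISSUED = 7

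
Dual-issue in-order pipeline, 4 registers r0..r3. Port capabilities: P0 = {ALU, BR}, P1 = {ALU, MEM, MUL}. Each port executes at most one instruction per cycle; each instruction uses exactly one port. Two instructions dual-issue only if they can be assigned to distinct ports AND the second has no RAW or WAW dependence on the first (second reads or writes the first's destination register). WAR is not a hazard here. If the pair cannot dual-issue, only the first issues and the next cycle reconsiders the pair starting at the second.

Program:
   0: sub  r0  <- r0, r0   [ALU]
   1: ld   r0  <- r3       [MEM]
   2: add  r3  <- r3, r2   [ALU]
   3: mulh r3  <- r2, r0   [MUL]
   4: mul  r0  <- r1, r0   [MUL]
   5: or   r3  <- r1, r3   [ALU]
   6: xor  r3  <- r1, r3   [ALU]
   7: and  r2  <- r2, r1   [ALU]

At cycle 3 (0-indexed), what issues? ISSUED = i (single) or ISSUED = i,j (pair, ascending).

#0 head=0: sub i0 WAW r0
#1 head=1: ld/add i1/i2 dual
#2 head=3: mulh i3 no-port MUL/MUL
#3 head=4: mul/or i4/i5 dual
#4 head=6: xor/and i6/i7 dual

ISSUED = 4,5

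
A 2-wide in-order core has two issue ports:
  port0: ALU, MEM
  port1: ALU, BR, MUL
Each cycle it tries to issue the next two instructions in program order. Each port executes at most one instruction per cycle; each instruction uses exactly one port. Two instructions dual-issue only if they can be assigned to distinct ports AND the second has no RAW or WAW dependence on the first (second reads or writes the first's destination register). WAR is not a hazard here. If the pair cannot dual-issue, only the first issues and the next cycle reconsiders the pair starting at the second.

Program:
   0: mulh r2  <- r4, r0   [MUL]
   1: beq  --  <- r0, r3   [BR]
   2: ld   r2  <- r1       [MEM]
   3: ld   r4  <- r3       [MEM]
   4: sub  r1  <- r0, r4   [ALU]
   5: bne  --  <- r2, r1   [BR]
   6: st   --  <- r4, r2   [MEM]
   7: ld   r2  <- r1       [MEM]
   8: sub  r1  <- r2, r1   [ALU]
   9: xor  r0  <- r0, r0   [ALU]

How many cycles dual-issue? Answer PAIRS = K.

0. mulh @i0  | no-port MUL/BR
1. beq ld @i1,i2  | 2-wide
2. ld @i3  | RAW r4
3. sub @i4  | RAW r1
4. bne st @i5,i6  | 2-wide
5. ld @i7  | RAW r2
6. sub xor @i8,i9  | 2-wide

PAIRS = 3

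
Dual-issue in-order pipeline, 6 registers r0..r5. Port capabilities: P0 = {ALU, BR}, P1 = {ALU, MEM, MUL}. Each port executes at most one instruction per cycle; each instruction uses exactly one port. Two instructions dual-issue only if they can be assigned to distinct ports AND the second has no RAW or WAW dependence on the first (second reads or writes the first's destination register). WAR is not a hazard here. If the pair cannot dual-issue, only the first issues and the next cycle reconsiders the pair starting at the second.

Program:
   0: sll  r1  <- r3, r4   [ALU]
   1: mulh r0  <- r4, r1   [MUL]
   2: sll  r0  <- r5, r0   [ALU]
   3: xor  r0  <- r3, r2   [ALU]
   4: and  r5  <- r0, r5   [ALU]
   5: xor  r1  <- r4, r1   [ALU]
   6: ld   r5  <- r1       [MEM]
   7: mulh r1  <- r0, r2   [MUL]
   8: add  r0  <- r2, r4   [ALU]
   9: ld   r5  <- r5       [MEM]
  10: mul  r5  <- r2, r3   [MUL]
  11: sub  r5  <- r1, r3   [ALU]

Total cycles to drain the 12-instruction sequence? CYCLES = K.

[0] i0  sll  -- RAW r1
[1] i1  mulh  -- RAW+WAW r0
[2] i2  sll  -- WAW r0
[3] i3  xor  -- RAW r0
[4] i4/i5  and/xor  -- pair
[5] i6  ld  -- no-port MEM/MUL
[6] i7/i8  mulh/add  -- pair
[7] i9  ld  -- no-port MEM/MUL
[8] i10  mul  -- WAW r5
[9] i11  sub  -- tail

CYCLES = 10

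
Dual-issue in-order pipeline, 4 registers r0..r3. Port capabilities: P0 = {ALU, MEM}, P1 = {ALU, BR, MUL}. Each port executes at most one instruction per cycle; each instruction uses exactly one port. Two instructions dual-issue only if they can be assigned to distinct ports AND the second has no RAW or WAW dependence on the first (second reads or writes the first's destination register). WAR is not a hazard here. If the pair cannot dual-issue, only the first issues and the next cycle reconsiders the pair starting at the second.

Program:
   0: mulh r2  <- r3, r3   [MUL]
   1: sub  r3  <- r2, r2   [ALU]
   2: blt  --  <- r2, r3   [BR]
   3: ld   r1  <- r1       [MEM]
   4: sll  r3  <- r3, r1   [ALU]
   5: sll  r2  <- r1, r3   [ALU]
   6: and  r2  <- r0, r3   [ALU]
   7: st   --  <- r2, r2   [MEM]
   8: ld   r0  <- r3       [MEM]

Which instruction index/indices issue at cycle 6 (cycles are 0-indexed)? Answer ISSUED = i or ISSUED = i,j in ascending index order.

[0] i0  mulh.MUL  -- RAW r2
[1] i1  sub.ALU  -- RAW r3
[2] i2+i3  blt.BR;ld.MEM  -- 2-wide
[3] i4  sll.ALU  -- RAW r3
[4] i5  sll.ALU  -- WAW r2
[5] i6  and.ALU  -- RAW r2
[6] i7  st.MEM  -- no-port MEM/MEM
[7] i8  ld.MEM  -- tail

ISSUED = 7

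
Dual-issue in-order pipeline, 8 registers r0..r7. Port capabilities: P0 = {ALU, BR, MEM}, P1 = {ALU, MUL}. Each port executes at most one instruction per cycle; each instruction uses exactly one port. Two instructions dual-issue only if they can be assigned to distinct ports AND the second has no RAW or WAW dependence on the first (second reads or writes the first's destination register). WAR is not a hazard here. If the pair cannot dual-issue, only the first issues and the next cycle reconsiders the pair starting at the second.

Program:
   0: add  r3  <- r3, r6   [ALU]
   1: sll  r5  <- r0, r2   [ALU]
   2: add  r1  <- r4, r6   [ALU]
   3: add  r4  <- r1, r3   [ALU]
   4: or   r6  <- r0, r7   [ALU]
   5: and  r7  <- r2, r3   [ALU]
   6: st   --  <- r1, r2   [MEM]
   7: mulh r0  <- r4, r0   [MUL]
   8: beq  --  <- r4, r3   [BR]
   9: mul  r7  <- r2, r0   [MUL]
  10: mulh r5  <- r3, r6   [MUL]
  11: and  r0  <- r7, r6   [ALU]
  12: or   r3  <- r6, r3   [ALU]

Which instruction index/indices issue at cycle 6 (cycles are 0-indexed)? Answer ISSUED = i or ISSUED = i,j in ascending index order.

c0: i0+i1 add.ALU sll.ALU  pair
c1: i2 add.ALU  RAW r1
c2: i3+i4 add.ALU or.ALU  pair
c3: i5+i6 and.ALU st.MEM  pair
c4: i7+i8 mulh.MUL beq.BR  pair
c5: i9 mul.MUL  no-port MUL/MUL
c6: i10+i11 mulh.MUL and.ALU  pair
c7: i12 or.ALU  tail

ISSUED = 10,11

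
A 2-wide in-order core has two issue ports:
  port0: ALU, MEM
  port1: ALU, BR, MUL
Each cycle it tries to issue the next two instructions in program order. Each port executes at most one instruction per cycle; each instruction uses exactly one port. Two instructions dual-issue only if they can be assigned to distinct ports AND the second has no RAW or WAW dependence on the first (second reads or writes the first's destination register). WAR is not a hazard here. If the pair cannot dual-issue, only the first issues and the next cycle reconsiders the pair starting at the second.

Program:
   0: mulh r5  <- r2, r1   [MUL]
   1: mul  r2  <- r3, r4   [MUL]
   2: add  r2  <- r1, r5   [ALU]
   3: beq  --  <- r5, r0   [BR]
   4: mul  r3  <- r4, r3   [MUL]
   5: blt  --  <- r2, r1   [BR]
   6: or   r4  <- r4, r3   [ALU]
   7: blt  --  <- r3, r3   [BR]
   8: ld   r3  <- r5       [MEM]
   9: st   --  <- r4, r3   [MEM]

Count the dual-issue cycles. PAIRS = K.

  cy0 -> i0 (mulh) no-port MUL/MUL
  cy1 -> i1 (mul) WAW r2
  cy2 -> i2,i3 (add+beq) pair
  cy3 -> i4 (mul) no-port MUL/BR
  cy4 -> i5,i6 (blt+or) pair
  cy5 -> i7,i8 (blt+ld) pair
  cy6 -> i9 (st) tail

PAIRS = 3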